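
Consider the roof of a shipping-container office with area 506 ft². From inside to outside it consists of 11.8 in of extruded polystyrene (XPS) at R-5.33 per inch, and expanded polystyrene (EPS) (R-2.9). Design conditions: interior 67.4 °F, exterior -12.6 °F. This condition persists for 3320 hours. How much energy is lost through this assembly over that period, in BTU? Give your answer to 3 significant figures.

2040000 BTU

11.8 × 5.33 = 62.89
R_total = 62.89 + 2.9 = 65.79 ft²·°F·h/BTU
Q = 506 × (67.4 − (-12.6)) / 65.79 = 615.3 BTU/h
E = 615.3 × 3320 = 2043000 BTU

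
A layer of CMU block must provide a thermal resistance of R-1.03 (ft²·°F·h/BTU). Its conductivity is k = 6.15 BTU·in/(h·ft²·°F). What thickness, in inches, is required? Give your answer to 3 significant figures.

L = R × k = 1.03 × 6.15 = 6.335 in

6.33 in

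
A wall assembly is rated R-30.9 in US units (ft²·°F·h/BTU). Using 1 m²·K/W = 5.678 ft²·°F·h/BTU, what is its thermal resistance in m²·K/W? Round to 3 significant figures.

R_SI = 30.9/5.678 = 5.442

5.44 m²·K/W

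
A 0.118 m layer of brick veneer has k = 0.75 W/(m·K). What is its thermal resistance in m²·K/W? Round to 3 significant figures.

0.157 m²·K/W

R = L/k = 0.118/0.75 = 0.1573 m²·K/W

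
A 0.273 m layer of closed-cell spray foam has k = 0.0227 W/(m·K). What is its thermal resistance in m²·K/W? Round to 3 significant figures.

12.0 m²·K/W

R = L/k = 0.273/0.0227 = 12.03 m²·K/W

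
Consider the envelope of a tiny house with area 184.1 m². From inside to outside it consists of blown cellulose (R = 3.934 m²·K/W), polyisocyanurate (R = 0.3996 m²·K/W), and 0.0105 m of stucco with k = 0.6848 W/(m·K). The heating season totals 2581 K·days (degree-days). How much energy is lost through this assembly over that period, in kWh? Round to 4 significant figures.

0.0105/0.6848 = 0.015333
R_total = 3.934 + 0.3996 + 0.015333 = 4.3489 m²·K/W
E = A × HDD × 24 / R / 1000 = 184.1 × 2581 × 24 / 4.3489 / 1000 = 2622.2 kWh

2622 kWh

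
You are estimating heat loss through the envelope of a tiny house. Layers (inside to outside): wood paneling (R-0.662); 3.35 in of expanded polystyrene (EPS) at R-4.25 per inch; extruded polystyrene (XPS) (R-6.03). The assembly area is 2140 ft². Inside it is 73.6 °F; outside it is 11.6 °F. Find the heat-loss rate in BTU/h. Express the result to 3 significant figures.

6340 BTU/h

3.35 × 4.25 = 14.24
R_total = 0.662 + 14.24 + 6.03 = 20.93 ft²·°F·h/BTU
Q = A·ΔT/R = 2140 × (73.6 − 11.6) / 20.93 = 6339 BTU/h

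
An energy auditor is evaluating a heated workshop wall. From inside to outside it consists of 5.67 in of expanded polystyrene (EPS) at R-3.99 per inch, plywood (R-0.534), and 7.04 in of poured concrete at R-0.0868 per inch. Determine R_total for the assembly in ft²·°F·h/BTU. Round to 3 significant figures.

23.8 ft²·°F·h/BTU

5.67 × 3.99 = 22.62
7.04 × 0.0868 = 0.6111
R_total = 22.62 + 0.534 + 0.6111 = 23.77 ft²·°F·h/BTU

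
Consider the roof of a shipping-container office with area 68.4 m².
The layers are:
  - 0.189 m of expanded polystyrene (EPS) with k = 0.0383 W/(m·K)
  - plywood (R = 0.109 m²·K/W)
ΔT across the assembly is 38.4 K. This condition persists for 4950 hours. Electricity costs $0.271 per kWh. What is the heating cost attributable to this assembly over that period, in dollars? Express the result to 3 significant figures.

0.189/0.0383 = 4.935
R_total = 4.935 + 0.109 = 5.044 m²·K/W
Q = 68.4 × 38.4 / 5.044 = 520.8 W
E = 520.8 W × 4950 h / 1000 = 2578 kWh
Cost = 2578 × 0.271 = $698.6

699 dollars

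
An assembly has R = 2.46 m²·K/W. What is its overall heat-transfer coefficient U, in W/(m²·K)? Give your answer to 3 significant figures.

U = 1/R = 1/2.46 = 0.4065

0.407 W/(m²·K)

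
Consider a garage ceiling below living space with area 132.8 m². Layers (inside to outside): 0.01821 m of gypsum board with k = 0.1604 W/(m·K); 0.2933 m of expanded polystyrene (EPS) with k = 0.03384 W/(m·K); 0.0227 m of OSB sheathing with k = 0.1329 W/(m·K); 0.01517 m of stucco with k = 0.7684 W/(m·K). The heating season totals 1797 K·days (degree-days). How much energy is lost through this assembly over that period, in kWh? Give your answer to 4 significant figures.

0.01821/0.1604 = 0.11353
0.2933/0.03384 = 8.6673
0.0227/0.1329 = 0.17081
0.01517/0.7684 = 0.019742
R_total = 0.11353 + 8.6673 + 0.17081 + 0.019742 = 8.9713 m²·K/W
E = A × HDD × 24 / R / 1000 = 132.8 × 1797 × 24 / 8.9713 / 1000 = 638.41 kWh

638.4 kWh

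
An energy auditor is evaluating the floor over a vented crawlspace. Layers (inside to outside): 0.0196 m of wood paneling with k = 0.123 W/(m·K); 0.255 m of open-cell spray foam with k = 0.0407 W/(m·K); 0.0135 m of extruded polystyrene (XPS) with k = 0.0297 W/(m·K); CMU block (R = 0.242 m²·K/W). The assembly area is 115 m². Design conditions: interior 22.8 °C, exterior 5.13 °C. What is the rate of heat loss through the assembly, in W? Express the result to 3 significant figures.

285 W

0.0196/0.123 = 0.1593
0.255/0.0407 = 6.265
0.0135/0.0297 = 0.4545
R_total = 0.1593 + 6.265 + 0.4545 + 0.242 = 7.121 m²·K/W
Q = A·ΔT/R = 115 × (22.8 − 5.13) / 7.121 = 285.4 W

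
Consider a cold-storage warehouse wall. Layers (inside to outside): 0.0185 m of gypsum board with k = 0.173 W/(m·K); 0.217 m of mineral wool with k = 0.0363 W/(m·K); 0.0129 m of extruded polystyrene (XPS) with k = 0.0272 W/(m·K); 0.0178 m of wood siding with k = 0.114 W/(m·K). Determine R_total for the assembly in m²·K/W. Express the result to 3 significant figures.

0.0185/0.173 = 0.1069
0.217/0.0363 = 5.978
0.0129/0.0272 = 0.4743
0.0178/0.114 = 0.1561
R_total = 0.1069 + 5.978 + 0.4743 + 0.1561 = 6.715 m²·K/W

6.72 m²·K/W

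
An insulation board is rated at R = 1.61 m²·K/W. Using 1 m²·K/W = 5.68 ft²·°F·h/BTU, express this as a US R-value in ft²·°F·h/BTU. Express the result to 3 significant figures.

9.14 ft²·°F·h/BTU

R_US = 1.61 × 5.68 = 9.145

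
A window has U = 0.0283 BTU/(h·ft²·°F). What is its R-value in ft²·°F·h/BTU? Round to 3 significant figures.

35.3 ft²·°F·h/BTU

R = 1/U = 1/0.0283 = 35.34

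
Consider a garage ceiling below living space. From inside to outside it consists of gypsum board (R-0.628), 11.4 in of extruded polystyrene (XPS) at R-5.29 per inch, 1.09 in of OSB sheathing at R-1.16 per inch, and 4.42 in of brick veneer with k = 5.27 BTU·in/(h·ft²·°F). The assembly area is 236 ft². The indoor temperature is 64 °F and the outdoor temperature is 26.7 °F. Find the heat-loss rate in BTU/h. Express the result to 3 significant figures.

11.4 × 5.29 = 60.31
1.09 × 1.16 = 1.264
4.42/5.27 = 0.8387
R_total = 0.628 + 60.31 + 1.264 + 0.8387 = 63.04 ft²·°F·h/BTU
Q = A·ΔT/R = 236 × (64 − 26.7) / 63.04 = 139.6 BTU/h

140 BTU/h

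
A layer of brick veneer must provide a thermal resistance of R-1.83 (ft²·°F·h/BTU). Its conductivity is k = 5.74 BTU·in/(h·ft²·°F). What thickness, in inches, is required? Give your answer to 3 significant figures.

L = R × k = 1.83 × 5.74 = 10.5 in

10.5 in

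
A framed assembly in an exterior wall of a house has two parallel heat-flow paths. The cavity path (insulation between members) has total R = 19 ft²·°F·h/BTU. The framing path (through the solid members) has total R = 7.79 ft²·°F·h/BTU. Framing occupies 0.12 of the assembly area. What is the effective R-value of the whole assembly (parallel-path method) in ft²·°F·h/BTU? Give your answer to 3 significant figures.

U_eff = 0.88/19 + 0.12/7.79 = 0.04632 + 0.0154 = 0.06172
R_eff = 1/U_eff = 16.2 ft²·°F·h/BTU

16.2 ft²·°F·h/BTU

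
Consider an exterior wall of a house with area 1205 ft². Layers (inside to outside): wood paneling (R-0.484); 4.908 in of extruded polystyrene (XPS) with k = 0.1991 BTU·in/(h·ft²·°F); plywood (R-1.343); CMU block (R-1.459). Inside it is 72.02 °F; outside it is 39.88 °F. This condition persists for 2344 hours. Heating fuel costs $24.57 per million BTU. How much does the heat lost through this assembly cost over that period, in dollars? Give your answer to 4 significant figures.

79.84 dollars

4.908/0.1991 = 24.651
R_total = 0.484 + 24.651 + 1.343 + 1.459 = 27.937 ft²·°F·h/BTU
Q = 1205 × (72.02 − 39.88) / 27.937 = 1386.3 BTU/h
E = 1386.3 × 2344 = 3249500 BTU
Cost = 3249500/10⁶ × 24.57 = $79.839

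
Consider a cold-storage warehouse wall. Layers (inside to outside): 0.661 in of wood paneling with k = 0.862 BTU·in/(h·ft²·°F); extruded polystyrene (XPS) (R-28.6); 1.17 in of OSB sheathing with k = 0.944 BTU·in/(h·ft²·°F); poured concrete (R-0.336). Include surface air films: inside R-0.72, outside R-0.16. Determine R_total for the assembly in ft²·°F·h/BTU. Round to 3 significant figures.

0.661/0.862 = 0.7668
1.17/0.944 = 1.239
R_total = 0.72 + 0.7668 + 28.6 + 1.239 + 0.336 + 0.16 = 31.82 ft²·°F·h/BTU

31.8 ft²·°F·h/BTU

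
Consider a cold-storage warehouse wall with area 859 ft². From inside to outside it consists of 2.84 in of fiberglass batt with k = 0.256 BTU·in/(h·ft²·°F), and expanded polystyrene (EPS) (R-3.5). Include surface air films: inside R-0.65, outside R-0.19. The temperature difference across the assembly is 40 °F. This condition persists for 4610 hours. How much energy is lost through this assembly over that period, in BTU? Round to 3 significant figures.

10300000 BTU

2.84/0.256 = 11.09
R_total = 0.65 + 11.09 + 3.5 + 0.19 = 15.43 ft²·°F·h/BTU
Q = 859 × 40 / 15.43 = 2226 BTU/h
E = 2226 × 4610 = 10260000 BTU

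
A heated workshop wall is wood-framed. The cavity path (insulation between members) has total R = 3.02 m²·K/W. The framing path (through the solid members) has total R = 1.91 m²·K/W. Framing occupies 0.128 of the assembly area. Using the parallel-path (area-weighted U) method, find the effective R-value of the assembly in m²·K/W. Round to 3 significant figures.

2.81 m²·K/W

U_eff = 0.872/3.02 + 0.128/1.91 = 0.2887 + 0.06702 = 0.3558
R_eff = 1/U_eff = 2.811 m²·K/W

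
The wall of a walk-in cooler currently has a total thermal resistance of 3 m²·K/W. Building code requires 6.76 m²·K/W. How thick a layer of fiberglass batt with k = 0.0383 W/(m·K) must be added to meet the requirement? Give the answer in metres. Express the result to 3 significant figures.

ΔR = 6.76 − 3 = 3.76 m²·K/W
L = ΔR × k = 3.76 × 0.0383 = 0.144 m

0.144 m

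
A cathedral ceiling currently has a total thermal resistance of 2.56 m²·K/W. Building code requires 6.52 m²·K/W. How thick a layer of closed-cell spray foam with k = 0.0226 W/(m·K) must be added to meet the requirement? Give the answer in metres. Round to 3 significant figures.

ΔR = 6.52 − 2.56 = 3.96 m²·K/W
L = ΔR × k = 3.96 × 0.0226 = 0.0895 m

0.0895 m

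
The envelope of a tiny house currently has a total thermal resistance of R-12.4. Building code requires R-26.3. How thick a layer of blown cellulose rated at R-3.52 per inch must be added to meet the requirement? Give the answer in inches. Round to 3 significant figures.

ΔR = 26.3 − 12.4 = 13.9 ft²·°F·h/BTU
L = ΔR / (R/in) = 13.9/3.52 = 3.949 in

3.95 in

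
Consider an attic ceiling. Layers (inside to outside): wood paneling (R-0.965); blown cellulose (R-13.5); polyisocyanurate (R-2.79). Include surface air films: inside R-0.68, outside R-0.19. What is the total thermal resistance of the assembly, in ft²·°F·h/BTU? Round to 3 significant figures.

18.1 ft²·°F·h/BTU

R_total = 0.68 + 0.965 + 13.5 + 2.79 + 0.19 = 18.12 ft²·°F·h/BTU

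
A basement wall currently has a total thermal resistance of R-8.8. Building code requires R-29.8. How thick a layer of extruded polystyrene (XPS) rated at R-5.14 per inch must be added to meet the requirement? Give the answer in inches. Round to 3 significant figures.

ΔR = 29.8 − 8.8 = 21 ft²·°F·h/BTU
L = ΔR / (R/in) = 21/5.14 = 4.086 in

4.09 in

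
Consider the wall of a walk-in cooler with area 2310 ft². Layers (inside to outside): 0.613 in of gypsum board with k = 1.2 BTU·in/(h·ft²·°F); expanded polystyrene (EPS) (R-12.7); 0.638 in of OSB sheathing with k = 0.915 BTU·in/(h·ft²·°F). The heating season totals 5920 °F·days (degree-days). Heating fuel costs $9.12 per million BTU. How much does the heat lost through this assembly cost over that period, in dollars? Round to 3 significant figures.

215 dollars

0.613/1.2 = 0.5108
0.638/0.915 = 0.6973
R_total = 0.5108 + 12.7 + 0.6973 = 13.91 ft²·°F·h/BTU
E = A × HDD × 24 / R = 2310 × 5920 × 24 / 13.91 = 23600000 BTU
Cost = 23600000/10⁶ × 9.12 = $215.2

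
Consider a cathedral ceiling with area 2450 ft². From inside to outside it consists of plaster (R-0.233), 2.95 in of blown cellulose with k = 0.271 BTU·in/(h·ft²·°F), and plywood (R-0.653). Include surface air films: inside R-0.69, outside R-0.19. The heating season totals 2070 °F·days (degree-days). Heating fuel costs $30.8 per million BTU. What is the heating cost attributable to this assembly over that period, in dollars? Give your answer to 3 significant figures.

2.95/0.271 = 10.89
R_total = 0.69 + 0.233 + 10.89 + 0.653 + 0.19 = 12.65 ft²·°F·h/BTU
E = A × HDD × 24 / R = 2450 × 2070 × 24 / 12.65 = 9621000 BTU
Cost = 9621000/10⁶ × 30.8 = $296.3

296 dollars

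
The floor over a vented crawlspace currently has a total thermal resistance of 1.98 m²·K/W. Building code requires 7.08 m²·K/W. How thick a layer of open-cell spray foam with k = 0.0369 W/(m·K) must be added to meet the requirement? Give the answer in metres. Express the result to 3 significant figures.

0.188 m

ΔR = 7.08 − 1.98 = 5.1 m²·K/W
L = ΔR × k = 5.1 × 0.0369 = 0.1882 m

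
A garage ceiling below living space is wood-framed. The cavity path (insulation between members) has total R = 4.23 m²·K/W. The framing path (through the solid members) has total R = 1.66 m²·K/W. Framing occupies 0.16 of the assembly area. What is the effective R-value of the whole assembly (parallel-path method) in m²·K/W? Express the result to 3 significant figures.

3.39 m²·K/W

U_eff = 0.84/4.23 + 0.16/1.66 = 0.1986 + 0.09639 = 0.295
R_eff = 1/U_eff = 3.39 m²·K/W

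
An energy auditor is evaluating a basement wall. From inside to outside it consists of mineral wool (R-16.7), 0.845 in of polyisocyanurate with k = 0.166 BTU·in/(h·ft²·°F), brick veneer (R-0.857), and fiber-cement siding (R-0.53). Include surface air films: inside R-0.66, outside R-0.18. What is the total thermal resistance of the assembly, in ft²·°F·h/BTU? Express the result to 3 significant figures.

24.0 ft²·°F·h/BTU

0.845/0.166 = 5.09
R_total = 0.66 + 16.7 + 5.09 + 0.857 + 0.53 + 0.18 = 24.02 ft²·°F·h/BTU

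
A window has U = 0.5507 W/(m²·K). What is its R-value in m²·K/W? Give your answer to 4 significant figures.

R = 1/U = 1/0.5507 = 1.8159

1.816 m²·K/W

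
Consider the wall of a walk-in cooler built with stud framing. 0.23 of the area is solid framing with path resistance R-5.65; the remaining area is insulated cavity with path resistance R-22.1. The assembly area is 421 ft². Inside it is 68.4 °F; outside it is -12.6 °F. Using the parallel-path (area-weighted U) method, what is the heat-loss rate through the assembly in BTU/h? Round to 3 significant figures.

U_eff = 0.77/22.1 + 0.23/5.65 = 0.03484 + 0.04071 = 0.07555
R_eff = 1/U_eff = 13.24 ft²·°F·h/BTU
Q = 421 × (68.4 − (-12.6)) / 13.24 = 2576 BTU/h

2580 BTU/h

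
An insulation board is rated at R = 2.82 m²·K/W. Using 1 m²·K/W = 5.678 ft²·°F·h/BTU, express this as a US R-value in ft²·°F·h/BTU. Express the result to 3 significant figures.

16.0 ft²·°F·h/BTU

R_US = 2.82 × 5.678 = 16.01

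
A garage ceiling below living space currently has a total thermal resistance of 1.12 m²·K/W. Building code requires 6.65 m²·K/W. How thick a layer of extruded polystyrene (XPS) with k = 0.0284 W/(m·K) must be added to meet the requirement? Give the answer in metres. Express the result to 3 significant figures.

ΔR = 6.65 − 1.12 = 5.53 m²·K/W
L = ΔR × k = 5.53 × 0.0284 = 0.1571 m

0.157 m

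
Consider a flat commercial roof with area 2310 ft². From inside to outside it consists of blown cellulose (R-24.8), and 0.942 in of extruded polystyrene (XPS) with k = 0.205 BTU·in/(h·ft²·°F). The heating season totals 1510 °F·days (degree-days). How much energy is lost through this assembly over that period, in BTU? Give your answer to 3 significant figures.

2850000 BTU

0.942/0.205 = 4.595
R_total = 24.8 + 4.595 = 29.4 ft²·°F·h/BTU
E = A × HDD × 24 / R = 2310 × 1510 × 24 / 29.4 = 2848000 BTU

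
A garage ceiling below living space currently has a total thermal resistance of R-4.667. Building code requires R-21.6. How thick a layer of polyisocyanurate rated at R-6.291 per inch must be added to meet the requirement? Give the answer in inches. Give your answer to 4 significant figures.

2.692 in

ΔR = 21.6 − 4.667 = 16.933 ft²·°F·h/BTU
L = ΔR / (R/in) = 16.933/6.291 = 2.6916 in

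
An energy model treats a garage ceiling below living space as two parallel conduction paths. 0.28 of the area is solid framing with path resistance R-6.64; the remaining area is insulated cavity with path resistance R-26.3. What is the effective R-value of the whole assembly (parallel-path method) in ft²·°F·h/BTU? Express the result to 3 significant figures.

14.4 ft²·°F·h/BTU

U_eff = 0.72/26.3 + 0.28/6.64 = 0.02738 + 0.04217 = 0.06955
R_eff = 1/U_eff = 14.38 ft²·°F·h/BTU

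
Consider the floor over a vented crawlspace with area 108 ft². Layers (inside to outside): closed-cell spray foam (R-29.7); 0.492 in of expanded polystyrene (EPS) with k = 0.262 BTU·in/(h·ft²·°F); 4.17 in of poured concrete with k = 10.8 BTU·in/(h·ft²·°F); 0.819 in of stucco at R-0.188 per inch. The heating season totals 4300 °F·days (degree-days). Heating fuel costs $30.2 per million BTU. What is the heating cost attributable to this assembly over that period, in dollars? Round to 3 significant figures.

0.492/0.262 = 1.878
4.17/10.8 = 0.3861
0.819 × 0.188 = 0.154
R_total = 29.7 + 1.878 + 0.3861 + 0.154 = 32.12 ft²·°F·h/BTU
E = A × HDD × 24 / R = 108 × 4300 × 24 / 32.12 = 347000 BTU
Cost = 347000/10⁶ × 30.2 = $10.48

10.5 dollars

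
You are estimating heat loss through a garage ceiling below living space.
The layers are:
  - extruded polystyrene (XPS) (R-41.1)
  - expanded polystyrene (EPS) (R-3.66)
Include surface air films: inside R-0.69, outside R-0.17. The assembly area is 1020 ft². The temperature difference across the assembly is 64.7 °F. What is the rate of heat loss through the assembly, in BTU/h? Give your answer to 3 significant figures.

R_total = 0.69 + 41.1 + 3.66 + 0.17 = 45.62 ft²·°F·h/BTU
Q = A·ΔT/R = 1020 × 64.7 / 45.62 = 1447 BTU/h

1450 BTU/h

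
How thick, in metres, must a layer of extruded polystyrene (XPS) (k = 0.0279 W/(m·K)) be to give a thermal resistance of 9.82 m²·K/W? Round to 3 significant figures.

L = R·k = 9.82 × 0.0279 = 0.274 m

0.274 m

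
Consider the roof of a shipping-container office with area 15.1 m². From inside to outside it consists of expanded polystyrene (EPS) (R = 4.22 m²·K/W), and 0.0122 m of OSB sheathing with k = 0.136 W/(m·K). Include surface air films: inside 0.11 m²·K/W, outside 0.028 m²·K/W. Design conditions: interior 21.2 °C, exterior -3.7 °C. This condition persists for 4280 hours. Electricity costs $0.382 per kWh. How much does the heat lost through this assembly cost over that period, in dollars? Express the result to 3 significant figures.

138 dollars

0.0122/0.136 = 0.08971
R_total = 0.11 + 4.22 + 0.08971 + 0.028 = 4.448 m²·K/W
Q = 15.1 × (21.2 − (-3.7)) / 4.448 = 84.54 W
E = 84.54 W × 4280 h / 1000 = 361.8 kWh
Cost = 361.8 × 0.382 = $138.2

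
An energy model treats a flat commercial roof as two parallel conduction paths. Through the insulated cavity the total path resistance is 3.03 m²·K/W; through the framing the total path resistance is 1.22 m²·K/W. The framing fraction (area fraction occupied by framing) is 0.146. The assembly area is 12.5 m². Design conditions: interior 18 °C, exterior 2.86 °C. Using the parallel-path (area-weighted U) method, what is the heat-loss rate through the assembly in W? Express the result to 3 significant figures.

U_eff = 0.854/3.03 + 0.146/1.22 = 0.2818 + 0.1197 = 0.4015
R_eff = 1/U_eff = 2.491 m²·K/W
Q = 12.5 × (18 − 2.86) / 2.491 = 75.99 W

76.0 W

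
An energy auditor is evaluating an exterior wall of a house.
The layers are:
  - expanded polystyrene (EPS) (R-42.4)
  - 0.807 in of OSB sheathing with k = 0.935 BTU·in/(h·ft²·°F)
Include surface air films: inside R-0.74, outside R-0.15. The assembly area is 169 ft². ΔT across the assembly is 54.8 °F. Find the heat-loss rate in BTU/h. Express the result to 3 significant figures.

0.807/0.935 = 0.8631
R_total = 0.74 + 42.4 + 0.8631 + 0.15 = 44.15 ft²·°F·h/BTU
Q = A·ΔT/R = 169 × 54.8 / 44.15 = 209.8 BTU/h

210 BTU/h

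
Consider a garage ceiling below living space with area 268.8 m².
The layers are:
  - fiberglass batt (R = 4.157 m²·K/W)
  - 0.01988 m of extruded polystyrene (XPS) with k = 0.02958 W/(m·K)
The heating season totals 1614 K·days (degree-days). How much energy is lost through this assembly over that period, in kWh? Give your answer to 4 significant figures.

0.01988/0.02958 = 0.67208
R_total = 4.157 + 0.67208 = 4.8291 m²·K/W
E = A × HDD × 24 / R / 1000 = 268.8 × 1614 × 24 / 4.8291 / 1000 = 2156.2 kWh

2156 kWh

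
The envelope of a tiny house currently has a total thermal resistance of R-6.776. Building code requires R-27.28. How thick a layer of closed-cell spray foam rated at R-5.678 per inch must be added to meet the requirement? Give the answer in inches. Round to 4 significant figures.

ΔR = 27.28 − 6.776 = 20.504 ft²·°F·h/BTU
L = ΔR / (R/in) = 20.504/5.678 = 3.6111 in

3.611 in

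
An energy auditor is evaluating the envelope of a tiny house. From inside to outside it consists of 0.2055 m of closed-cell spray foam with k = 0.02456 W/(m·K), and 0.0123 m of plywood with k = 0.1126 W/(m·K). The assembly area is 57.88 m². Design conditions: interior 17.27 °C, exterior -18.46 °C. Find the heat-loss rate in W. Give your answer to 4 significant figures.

244.0 W

0.2055/0.02456 = 8.3673
0.0123/0.1126 = 0.10924
R_total = 8.3673 + 0.10924 = 8.4765 m²·K/W
Q = A·ΔT/R = 57.88 × (17.27 − (-18.46)) / 8.4765 = 243.97 W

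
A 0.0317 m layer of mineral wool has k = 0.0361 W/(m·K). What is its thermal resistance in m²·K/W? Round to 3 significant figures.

R = L/k = 0.0317/0.0361 = 0.8781 m²·K/W

0.878 m²·K/W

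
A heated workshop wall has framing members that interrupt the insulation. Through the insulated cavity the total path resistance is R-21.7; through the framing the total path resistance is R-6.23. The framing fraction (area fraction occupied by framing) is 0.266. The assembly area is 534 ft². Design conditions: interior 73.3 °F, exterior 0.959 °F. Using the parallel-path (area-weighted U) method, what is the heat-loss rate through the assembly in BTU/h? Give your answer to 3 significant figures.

2960 BTU/h

U_eff = 0.734/21.7 + 0.266/6.23 = 0.03382 + 0.0427 = 0.07652
R_eff = 1/U_eff = 13.07 ft²·°F·h/BTU
Q = 534 × (73.3 − 0.959) / 13.07 = 2956 BTU/h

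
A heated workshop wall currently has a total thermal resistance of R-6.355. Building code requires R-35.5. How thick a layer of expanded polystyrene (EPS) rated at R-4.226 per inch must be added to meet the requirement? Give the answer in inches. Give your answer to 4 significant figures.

ΔR = 35.5 − 6.355 = 29.145 ft²·°F·h/BTU
L = ΔR / (R/in) = 29.145/4.226 = 6.8966 in

6.897 in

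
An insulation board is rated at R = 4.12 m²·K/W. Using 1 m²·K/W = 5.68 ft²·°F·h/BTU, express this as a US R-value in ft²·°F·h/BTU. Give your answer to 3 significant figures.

R_US = 4.12 × 5.68 = 23.4

23.4 ft²·°F·h/BTU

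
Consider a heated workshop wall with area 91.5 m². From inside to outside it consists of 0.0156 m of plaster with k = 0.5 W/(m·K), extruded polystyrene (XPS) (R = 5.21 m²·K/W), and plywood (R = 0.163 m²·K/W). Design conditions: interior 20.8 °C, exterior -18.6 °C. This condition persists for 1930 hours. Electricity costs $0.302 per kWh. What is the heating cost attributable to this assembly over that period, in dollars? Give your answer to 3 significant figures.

0.0156/0.5 = 0.0312
R_total = 0.0312 + 5.21 + 0.163 = 5.404 m²·K/W
Q = 91.5 × (20.8 − (-18.6)) / 5.404 = 667.1 W
E = 667.1 W × 1930 h / 1000 = 1287 kWh
Cost = 1287 × 0.302 = $388.8

389 dollars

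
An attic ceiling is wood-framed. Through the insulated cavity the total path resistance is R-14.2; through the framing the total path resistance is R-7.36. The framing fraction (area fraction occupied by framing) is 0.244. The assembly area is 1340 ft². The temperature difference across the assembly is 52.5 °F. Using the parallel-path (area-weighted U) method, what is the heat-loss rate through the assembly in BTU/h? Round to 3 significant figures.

6080 BTU/h

U_eff = 0.756/14.2 + 0.244/7.36 = 0.05324 + 0.03315 = 0.08639
R_eff = 1/U_eff = 11.58 ft²·°F·h/BTU
Q = 1340 × 52.5 / 11.58 = 6078 BTU/h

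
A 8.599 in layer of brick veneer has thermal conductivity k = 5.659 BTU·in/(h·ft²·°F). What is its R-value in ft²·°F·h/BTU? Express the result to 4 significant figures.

R = L/k = 8.599/5.659 = 1.5195 ft²·°F·h/BTU

1.520 ft²·°F·h/BTU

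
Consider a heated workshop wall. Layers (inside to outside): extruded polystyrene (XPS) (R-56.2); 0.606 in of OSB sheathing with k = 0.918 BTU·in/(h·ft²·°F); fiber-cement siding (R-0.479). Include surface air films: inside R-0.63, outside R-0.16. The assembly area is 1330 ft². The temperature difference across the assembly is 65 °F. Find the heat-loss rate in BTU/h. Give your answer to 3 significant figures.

0.606/0.918 = 0.6601
R_total = 0.63 + 56.2 + 0.6601 + 0.479 + 0.16 = 58.13 ft²·°F·h/BTU
Q = A·ΔT/R = 1330 × 65 / 58.13 = 1487 BTU/h

1490 BTU/h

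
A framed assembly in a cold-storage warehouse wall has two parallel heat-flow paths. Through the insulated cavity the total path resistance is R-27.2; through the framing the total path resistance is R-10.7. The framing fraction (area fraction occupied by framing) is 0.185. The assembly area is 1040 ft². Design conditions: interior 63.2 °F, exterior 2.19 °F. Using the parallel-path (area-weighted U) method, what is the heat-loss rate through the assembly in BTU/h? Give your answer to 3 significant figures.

3000 BTU/h

U_eff = 0.815/27.2 + 0.185/10.7 = 0.02996 + 0.01729 = 0.04725
R_eff = 1/U_eff = 21.16 ft²·°F·h/BTU
Q = 1040 × (63.2 − 2.19) / 21.16 = 2998 BTU/h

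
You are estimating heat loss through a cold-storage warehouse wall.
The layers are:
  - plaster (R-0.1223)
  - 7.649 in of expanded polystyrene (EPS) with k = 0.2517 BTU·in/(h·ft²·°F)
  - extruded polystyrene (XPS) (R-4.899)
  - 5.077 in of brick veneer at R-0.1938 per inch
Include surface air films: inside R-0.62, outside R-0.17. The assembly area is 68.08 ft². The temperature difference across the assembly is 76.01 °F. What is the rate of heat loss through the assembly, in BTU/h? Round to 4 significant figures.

7.649/0.2517 = 30.389
5.077 × 0.1938 = 0.98392
R_total = 0.62 + 0.1223 + 30.389 + 4.899 + 0.98392 + 0.17 = 37.185 ft²·°F·h/BTU
Q = A·ΔT/R = 68.08 × 76.01 / 37.185 = 139.16 BTU/h

139.2 BTU/h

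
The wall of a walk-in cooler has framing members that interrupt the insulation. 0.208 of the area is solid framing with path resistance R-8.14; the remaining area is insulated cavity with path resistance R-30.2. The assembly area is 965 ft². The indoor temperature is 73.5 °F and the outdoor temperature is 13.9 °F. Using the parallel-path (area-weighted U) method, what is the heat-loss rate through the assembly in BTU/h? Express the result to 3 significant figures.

2980 BTU/h

U_eff = 0.792/30.2 + 0.208/8.14 = 0.02623 + 0.02555 = 0.05178
R_eff = 1/U_eff = 19.31 ft²·°F·h/BTU
Q = 965 × (73.5 − 13.9) / 19.31 = 2978 BTU/h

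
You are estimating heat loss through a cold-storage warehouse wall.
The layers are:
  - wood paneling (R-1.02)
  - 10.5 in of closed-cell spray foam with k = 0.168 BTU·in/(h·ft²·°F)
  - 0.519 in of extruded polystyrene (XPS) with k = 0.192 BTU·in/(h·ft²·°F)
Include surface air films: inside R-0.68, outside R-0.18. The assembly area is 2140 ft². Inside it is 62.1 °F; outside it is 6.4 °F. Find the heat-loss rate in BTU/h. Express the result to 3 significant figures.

10.5/0.168 = 62.5
0.519/0.192 = 2.703
R_total = 0.68 + 1.02 + 62.5 + 2.703 + 0.18 = 67.08 ft²·°F·h/BTU
Q = A·ΔT/R = 2140 × (62.1 − 6.4) / 67.08 = 1777 BTU/h

1780 BTU/h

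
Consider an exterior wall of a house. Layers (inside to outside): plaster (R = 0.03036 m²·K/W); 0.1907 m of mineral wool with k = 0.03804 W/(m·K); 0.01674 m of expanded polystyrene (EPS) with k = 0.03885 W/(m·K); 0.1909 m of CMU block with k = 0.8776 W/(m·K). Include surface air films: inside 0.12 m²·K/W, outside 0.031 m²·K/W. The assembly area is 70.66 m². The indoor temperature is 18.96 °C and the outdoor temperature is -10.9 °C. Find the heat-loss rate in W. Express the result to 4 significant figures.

361.1 W

0.1907/0.03804 = 5.0131
0.01674/0.03885 = 0.43089
0.1909/0.8776 = 0.21753
R_total = 0.12 + 0.03036 + 5.0131 + 0.43089 + 0.21753 + 0.031 = 5.8429 m²·K/W
Q = A·ΔT/R = 70.66 × (18.96 − (-10.9)) / 5.8429 = 361.11 W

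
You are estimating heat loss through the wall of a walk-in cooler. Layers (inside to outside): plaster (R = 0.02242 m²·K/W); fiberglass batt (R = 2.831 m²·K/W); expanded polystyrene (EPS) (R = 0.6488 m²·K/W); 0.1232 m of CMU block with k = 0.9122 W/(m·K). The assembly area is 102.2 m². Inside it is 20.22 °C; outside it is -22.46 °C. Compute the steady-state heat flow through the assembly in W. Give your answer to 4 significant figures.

1199 W

0.1232/0.9122 = 0.13506
R_total = 0.02242 + 2.831 + 0.6488 + 0.13506 = 3.6373 m²·K/W
Q = A·ΔT/R = 102.2 × (20.22 − (-22.46)) / 3.6373 = 1199.2 W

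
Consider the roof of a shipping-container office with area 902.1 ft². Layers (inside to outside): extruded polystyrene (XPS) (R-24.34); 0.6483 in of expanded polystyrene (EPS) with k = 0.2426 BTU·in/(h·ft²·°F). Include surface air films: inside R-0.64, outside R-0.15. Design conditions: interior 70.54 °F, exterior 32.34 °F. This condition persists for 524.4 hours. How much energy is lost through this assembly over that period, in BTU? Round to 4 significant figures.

0.6483/0.2426 = 2.6723
R_total = 0.64 + 24.34 + 2.6723 + 0.15 = 27.802 ft²·°F·h/BTU
Q = 902.1 × (70.54 − 32.34) / 27.802 = 1239.5 BTU/h
E = 1239.5 × 524.4 = 649980 BTU

650000 BTU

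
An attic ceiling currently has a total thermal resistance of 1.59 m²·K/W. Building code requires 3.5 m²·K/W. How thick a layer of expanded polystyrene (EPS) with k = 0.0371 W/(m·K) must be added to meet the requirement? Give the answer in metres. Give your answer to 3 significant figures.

0.0709 m

ΔR = 3.5 − 1.59 = 1.91 m²·K/W
L = ΔR × k = 1.91 × 0.0371 = 0.07086 m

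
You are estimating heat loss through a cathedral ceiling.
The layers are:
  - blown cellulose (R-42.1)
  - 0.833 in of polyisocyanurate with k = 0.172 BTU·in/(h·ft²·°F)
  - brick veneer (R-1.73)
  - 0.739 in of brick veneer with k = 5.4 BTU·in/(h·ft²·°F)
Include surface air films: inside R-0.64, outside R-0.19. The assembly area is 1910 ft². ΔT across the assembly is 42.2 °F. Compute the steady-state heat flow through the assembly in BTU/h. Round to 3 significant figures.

0.833/0.172 = 4.843
0.739/5.4 = 0.1369
R_total = 0.64 + 42.1 + 4.843 + 1.73 + 0.1369 + 0.19 = 49.64 ft²·°F·h/BTU
Q = A·ΔT/R = 1910 × 42.2 / 49.64 = 1624 BTU/h

1620 BTU/h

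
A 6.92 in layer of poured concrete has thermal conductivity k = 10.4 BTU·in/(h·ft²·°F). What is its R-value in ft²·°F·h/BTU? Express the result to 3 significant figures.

0.665 ft²·°F·h/BTU

R = L/k = 6.92/10.4 = 0.6654 ft²·°F·h/BTU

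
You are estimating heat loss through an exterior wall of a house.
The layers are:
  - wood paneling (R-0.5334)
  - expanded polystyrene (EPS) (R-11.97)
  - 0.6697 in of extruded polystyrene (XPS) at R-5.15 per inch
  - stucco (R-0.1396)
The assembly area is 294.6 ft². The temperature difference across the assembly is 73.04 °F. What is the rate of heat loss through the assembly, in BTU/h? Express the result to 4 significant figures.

1337 BTU/h

0.6697 × 5.15 = 3.449
R_total = 0.5334 + 11.97 + 3.449 + 0.1396 = 16.092 ft²·°F·h/BTU
Q = A·ΔT/R = 294.6 × 73.04 / 16.092 = 1337.2 BTU/h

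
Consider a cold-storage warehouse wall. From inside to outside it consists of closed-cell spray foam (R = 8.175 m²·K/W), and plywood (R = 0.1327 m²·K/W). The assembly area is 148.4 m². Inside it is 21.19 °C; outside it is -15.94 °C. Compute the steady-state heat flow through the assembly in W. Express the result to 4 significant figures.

R_total = 8.175 + 0.1327 = 8.3077 m²·K/W
Q = A·ΔT/R = 148.4 × (21.19 − (-15.94)) / 8.3077 = 663.25 W

663.3 W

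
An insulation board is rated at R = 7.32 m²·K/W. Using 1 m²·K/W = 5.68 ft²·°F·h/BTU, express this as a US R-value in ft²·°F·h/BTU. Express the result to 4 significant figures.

R_US = 7.32 × 5.68 = 41.578

41.58 ft²·°F·h/BTU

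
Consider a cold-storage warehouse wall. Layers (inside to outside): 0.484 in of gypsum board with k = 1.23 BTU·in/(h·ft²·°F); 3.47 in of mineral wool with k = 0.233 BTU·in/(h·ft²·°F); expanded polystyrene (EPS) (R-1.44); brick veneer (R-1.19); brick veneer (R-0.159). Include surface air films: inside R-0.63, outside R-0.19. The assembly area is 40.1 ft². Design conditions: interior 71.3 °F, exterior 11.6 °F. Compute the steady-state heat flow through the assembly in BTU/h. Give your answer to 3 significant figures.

0.484/1.23 = 0.3935
3.47/0.233 = 14.89
R_total = 0.63 + 0.3935 + 14.89 + 1.44 + 1.19 + 0.159 + 0.19 = 18.9 ft²·°F·h/BTU
Q = A·ΔT/R = 40.1 × (71.3 − 11.6) / 18.9 = 126.7 BTU/h

127 BTU/h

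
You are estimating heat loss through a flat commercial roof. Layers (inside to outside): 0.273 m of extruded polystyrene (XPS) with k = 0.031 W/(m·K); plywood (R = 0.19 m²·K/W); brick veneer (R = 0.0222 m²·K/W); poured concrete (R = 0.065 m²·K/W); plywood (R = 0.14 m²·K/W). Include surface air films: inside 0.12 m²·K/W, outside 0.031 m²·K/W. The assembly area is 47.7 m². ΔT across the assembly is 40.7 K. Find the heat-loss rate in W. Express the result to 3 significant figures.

207 W

0.273/0.031 = 8.806
R_total = 0.12 + 8.806 + 0.19 + 0.0222 + 0.065 + 0.14 + 0.031 = 9.375 m²·K/W
Q = A·ΔT/R = 47.7 × 40.7 / 9.375 = 207.1 W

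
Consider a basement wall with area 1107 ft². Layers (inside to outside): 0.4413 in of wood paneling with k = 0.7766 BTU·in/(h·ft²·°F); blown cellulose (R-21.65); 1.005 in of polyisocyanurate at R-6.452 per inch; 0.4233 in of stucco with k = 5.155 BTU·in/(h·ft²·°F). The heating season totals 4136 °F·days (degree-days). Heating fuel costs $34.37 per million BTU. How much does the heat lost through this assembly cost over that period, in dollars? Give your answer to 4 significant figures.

131.2 dollars

0.4413/0.7766 = 0.56825
1.005 × 6.452 = 6.4843
0.4233/5.155 = 0.082114
R_total = 0.56825 + 21.65 + 6.4843 + 0.082114 = 28.785 ft²·°F·h/BTU
E = A × HDD × 24 / R = 1107 × 4136 × 24 / 28.785 = 3817500 BTU
Cost = 3817500/10⁶ × 34.37 = $131.21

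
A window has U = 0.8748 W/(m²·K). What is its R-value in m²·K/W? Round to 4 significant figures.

R = 1/U = 1/0.8748 = 1.1431

1.143 m²·K/W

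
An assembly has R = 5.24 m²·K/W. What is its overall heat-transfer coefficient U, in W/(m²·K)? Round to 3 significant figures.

U = 1/R = 1/5.24 = 0.1908

0.191 W/(m²·K)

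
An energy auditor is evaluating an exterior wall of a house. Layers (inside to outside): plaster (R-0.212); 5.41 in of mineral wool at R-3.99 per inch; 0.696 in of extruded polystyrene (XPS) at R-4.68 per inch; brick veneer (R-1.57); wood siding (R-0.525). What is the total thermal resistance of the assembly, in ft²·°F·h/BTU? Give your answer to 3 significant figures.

5.41 × 3.99 = 21.59
0.696 × 4.68 = 3.257
R_total = 0.212 + 21.59 + 3.257 + 1.57 + 0.525 = 27.15 ft²·°F·h/BTU

27.2 ft²·°F·h/BTU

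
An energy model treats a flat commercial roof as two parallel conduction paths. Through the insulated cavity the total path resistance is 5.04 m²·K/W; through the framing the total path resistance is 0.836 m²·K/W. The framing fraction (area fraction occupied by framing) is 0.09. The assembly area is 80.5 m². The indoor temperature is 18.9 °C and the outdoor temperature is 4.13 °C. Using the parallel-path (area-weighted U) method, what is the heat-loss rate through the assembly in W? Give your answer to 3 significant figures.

U_eff = 0.91/5.04 + 0.09/0.836 = 0.1806 + 0.1077 = 0.2882
R_eff = 1/U_eff = 3.47 m²·K/W
Q = 80.5 × (18.9 − 4.13) / 3.47 = 342.7 W

343 W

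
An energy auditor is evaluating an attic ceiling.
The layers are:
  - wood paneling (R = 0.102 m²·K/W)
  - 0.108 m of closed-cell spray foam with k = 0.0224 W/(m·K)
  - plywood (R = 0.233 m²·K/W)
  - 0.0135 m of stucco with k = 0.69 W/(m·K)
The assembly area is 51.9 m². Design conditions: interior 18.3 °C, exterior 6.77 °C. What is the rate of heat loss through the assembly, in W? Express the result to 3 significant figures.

116 W

0.108/0.0224 = 4.821
0.0135/0.69 = 0.01957
R_total = 0.102 + 4.821 + 0.233 + 0.01957 = 5.176 m²·K/W
Q = A·ΔT/R = 51.9 × (18.3 − 6.77) / 5.176 = 115.6 W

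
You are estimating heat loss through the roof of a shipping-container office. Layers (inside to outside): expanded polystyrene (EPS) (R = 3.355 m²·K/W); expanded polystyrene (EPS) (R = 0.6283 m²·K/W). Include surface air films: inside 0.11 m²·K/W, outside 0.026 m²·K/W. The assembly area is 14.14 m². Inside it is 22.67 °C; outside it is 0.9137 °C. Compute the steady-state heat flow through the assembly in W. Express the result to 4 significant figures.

R_total = 0.11 + 3.355 + 0.6283 + 0.026 = 4.1193 m²·K/W
Q = A·ΔT/R = 14.14 × (22.67 − 0.9137) / 4.1193 = 74.681 W

74.68 W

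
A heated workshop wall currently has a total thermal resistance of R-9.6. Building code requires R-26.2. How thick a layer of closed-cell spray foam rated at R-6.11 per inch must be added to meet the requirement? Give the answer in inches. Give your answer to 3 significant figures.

ΔR = 26.2 − 9.6 = 16.6 ft²·°F·h/BTU
L = ΔR / (R/in) = 16.6/6.11 = 2.717 in

2.72 in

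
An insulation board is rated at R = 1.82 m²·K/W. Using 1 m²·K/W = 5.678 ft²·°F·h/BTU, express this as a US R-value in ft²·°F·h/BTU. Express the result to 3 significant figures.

R_US = 1.82 × 5.678 = 10.33

10.3 ft²·°F·h/BTU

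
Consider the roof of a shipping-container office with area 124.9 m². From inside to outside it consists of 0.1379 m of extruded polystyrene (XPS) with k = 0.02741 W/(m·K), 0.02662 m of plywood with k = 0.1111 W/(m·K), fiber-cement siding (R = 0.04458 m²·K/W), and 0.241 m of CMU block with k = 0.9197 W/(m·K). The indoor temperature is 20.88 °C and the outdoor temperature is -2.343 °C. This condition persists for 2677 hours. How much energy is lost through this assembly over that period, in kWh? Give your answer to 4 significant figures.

0.1379/0.02741 = 5.031
0.02662/0.1111 = 0.2396
0.241/0.9197 = 0.26204
R_total = 5.031 + 0.2396 + 0.04458 + 0.26204 = 5.5772 m²·K/W
Q = 124.9 × (20.88 − (-2.343)) / 5.5772 = 520.07 W
E = 520.07 W × 2677 h / 1000 = 1392.2 kWh

1392 kWh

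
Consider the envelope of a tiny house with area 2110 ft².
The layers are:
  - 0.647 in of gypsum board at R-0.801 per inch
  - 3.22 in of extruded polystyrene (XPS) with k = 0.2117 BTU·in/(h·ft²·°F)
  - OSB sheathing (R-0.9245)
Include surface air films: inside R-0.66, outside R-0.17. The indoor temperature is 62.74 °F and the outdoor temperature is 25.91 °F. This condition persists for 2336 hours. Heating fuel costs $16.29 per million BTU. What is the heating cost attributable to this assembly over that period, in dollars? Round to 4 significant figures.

0.647 × 0.801 = 0.51825
3.22/0.2117 = 15.21
R_total = 0.66 + 0.51825 + 15.21 + 0.9245 + 0.17 = 17.483 ft²·°F·h/BTU
Q = 2110 × (62.74 − 25.91) / 17.483 = 4445 BTU/h
E = 4445 × 2336 = 10383000 BTU
Cost = 10383000/10⁶ × 16.29 = $169.15

169.1 dollars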